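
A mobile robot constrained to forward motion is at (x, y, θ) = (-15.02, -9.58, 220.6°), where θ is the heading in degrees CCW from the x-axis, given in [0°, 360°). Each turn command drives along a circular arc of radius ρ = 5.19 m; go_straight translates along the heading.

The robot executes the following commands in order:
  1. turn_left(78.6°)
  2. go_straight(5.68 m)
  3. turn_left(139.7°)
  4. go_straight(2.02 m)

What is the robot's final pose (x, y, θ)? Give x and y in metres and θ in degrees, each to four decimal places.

(-3.3896, -17.4958, 78.9000°)

set_pose: (x, y, θ) = (-15.0200, -9.5800, 220.6000°), ρ = 5.19
turn_left(78.6°): centre at ρ to the left, rotate +78.6° → (-16.1729, -16.0526, 299.2000°)
go_straight(5.68): x += 5.68·cos θ, y += 5.68·sin θ → (-13.4019, -21.0108, 299.2000°)
turn_left(139.7°): centre at ρ to the left, rotate +139.7° → (-3.7785, -19.4780, 438.9000° ≡ 78.9000°)
go_straight(2.02): x += 2.02·cos θ, y += 2.02·sin θ → (-3.3896, -17.4958, 78.9000°)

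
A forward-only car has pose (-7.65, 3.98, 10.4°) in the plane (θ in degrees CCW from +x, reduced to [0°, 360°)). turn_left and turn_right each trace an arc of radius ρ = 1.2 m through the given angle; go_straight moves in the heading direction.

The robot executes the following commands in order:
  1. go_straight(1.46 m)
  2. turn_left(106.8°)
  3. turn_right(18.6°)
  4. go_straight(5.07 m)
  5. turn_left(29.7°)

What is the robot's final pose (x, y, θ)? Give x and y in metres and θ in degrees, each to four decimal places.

set_pose: (x, y, θ) = (-7.6500, 3.9800, 10.4000°), ρ = 1.2
go_straight(1.46): x += 1.46·cos θ, y += 1.46·sin θ → (-6.2140, 4.2436, 10.4000°)
turn_left(106.8°): centre at ρ to the left, rotate +106.8° → (-5.3633, 5.9724, 117.2000°)
turn_right(18.6°): centre at ρ to the right, rotate −18.6° → (-5.4825, 6.3414, 98.6000°)
go_straight(5.07): x += 5.07·cos θ, y += 5.07·sin θ → (-6.2407, 11.3544, 98.6000°)
turn_left(29.7°): centre at ρ to the left, rotate +29.7° → (-6.4854, 11.9187, 128.3000°)

(-6.4854, 11.9187, 128.3000°)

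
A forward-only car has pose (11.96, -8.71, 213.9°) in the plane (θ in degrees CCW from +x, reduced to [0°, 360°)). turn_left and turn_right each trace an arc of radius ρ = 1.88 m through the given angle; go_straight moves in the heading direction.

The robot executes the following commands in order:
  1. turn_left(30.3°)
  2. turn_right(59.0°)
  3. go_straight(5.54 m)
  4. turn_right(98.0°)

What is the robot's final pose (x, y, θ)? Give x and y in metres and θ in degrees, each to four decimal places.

(2.2284, -9.0442, 87.2000°)

set_pose: (x, y, θ) = (11.9600, -8.7100, 213.9000°), ρ = 1.88
turn_left(30.3°): centre at ρ to the left, rotate +30.3° → (11.3160, -9.4522, 244.2000°)
turn_right(59.0°): centre at ρ to the right, rotate −59.0° → (9.7938, -10.5062, 185.2000°)
go_straight(5.54): x += 5.54·cos θ, y += 5.54·sin θ → (4.2766, -11.0083, 185.2000°)
turn_right(98.0°): centre at ρ to the right, rotate −98.0° → (2.2284, -9.0442, 87.2000°)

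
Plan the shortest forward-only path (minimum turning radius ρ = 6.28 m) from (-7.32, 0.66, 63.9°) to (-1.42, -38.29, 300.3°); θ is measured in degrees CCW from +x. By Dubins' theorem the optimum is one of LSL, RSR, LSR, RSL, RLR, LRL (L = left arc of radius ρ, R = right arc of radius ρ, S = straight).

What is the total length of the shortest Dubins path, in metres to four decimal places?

53.9362 m

Let ψ = atan2(Δy, Δx) = atan2(-38.95, 5.90) = -81.3865° be the start→goal bearing.
Normalize: d = |goal − start| / ρ = 39.394321/6.28 = 6.272981, α = (θ_start − ψ) mod 360° = 145.2865° = 2.535728 rad, β = (θ_goal − ψ) mod 360° = 21.6865° = 0.378501 rad.
Common terms: sin α = 0.569473, cos α = -0.822010, sin β = 0.369528, cos β = 0.929219, cos(α−β) = -0.553392, d² = 39.350291. Work in radians in the unit-radius frame; every candidate has L = ρ·(t + p + q).
LSL: p² = 2 + d² − 2cos(α−β) + 2d(sin α − sin β) = 44.965569; p = √p² = 6.705637; φ = atan2(cos β − cos α, d + sin α − sin β) = 0.264221 rad; t = (φ − α) mod 2π = 4.011678 rad, q = (β − φ) mod 2π = 0.114280 rad → L = 6.28·(4.011678 + 6.705637 + 0.114280) = 6.28·10.831595 = 68.022420 m
RSR: p² = 2 + d² − 2cos(α−β) + 2d(sin β − sin α) = 39.948578; p = √p² = 6.320489; φ = atan2(cos α − cos β, d − sin α + sin β) = -0.280745 rad; t = (α − φ) mod 2π = 2.816474 rad, q = (φ − β) mod 2π = 5.623939 rad → L = 6.28·(2.816474 + 6.320489 + 5.623939) = 6.28·14.760901 = 92.698458 m
LSR: p² = d² − 2 + 2cos(α−β) + 2d(sin α + sin β) = 48.024180; p = √p² = 6.929948; φ = atan2(−cos α − cos β, d + sin α + sin β) − atan2(−2, p) = 0.266103 rad; t = (φ − α) mod 2π = 4.013560 rad, q = (φ − β) mod 2π = 6.170787 rad → L = 6.28·(4.013560 + 6.929948 + 6.170787) = 6.28·17.114296 = 107.477778 m
RSL: p² = d² − 2 + 2cos(α−β) − 2d(sin α + sin β) = 24.462835; p = √p² = 4.945992; φ = atan2(cos α + cos β, d − sin α − sin β) − atan2(2, p) = -0.364169 rad; t = (α − φ) mod 2π = 2.899898 rad, q = (β − φ) mod 2π = 0.742671 rad → L = 6.28·(2.899898 + 4.945992 + 0.742671) = 6.28·8.588560 = 53.936160 m
RLR: c = (6 − d² + 2cos(α−β) + 2d(sin α − sin β))/8 = -3.993572, |c| > 1 → infeasible
LRL: c = (6 − d² + 2cos(α−β) − 2d(sin α − sin β))/8 = -4.620696, |c| > 1 → infeasible
Shortest: RSL with L = 53.936160 m ≈ 53.9362 m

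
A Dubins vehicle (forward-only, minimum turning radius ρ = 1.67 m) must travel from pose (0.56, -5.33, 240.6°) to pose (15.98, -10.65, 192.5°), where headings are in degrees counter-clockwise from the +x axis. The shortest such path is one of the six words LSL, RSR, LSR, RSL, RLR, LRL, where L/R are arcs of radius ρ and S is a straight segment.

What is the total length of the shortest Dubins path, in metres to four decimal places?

Let ψ = atan2(Δy, Δx) = atan2(-5.32, 15.42) = -19.0348° be the start→goal bearing.
Normalize: d = |goal − start| / ρ = 16.311922/1.67 = 9.767618, α = (θ_start − ψ) mod 360° = 259.6348° = 4.531482 rad, β = (θ_goal − ψ) mod 360° = 211.5348° = 3.691978 rad.
Common terms: sin α = -0.983681, cos α = -0.179922, sin β = -0.523016, cos β = -0.852323, cos(α−β) = 0.667833, d² = 95.406361. Work in radians in the unit-radius frame; every candidate has L = ρ·(t + p + q).
LSL: p² = 2 + d² − 2cos(α−β) + 2d(sin α − sin β) = 87.071497; p = √p² = 9.331211; φ = atan2(cos β − cos α, d + sin α − sin β) = -0.072122 rad; t = (φ − α) mod 2π = 1.679582 rad, q = (β − φ) mod 2π = 3.764100 rad → L = 1.67·(1.679582 + 9.331211 + 3.764100) = 1.67·14.774893 = 24.674071 m
RSR: p² = 2 + d² − 2cos(α−β) + 2d(sin β − sin α) = 105.069895; p = √p² = 10.250361; φ = atan2(cos α − cos β, d − sin α + sin β) = 0.065645 rad; t = (α − φ) mod 2π = 4.465837 rad, q = (φ − β) mod 2π = 2.656852 rad → L = 1.67·(4.465837 + 10.250361 + 2.656852) = 1.67·17.373049 = 29.012993 m
LSR: p² = d² − 2 + 2cos(α−β) + 2d(sin α + sin β) = 65.308351; p = √p² = 8.081358; φ = atan2(−cos α − cos β, d + sin α + sin β) − atan2(−2, p) = 0.366919 rad; t = (φ − α) mod 2π = 2.118623 rad, q = (φ − β) mod 2π = 2.958127 rad → L = 1.67·(2.118623 + 8.081358 + 2.958127) = 1.67·13.158108 = 21.974040 m
RSL: p² = d² − 2 + 2cos(α−β) − 2d(sin α + sin β) = 124.175701; p = √p² = 11.143415; φ = atan2(cos α + cos β, d − sin α − sin β) − atan2(2, p) = -0.268890 rad; t = (α − φ) mod 2π = 4.800372 rad, q = (β − φ) mod 2π = 3.960868 rad → L = 1.67·(4.800372 + 11.143415 + 3.960868) = 1.67·19.904655 = 33.240774 m
RLR: c = (6 − d² + 2cos(α−β) + 2d(sin α − sin β))/8 = -12.133737, |c| > 1 → infeasible
LRL: c = (6 − d² + 2cos(α−β) − 2d(sin α − sin β))/8 = -9.883937, |c| > 1 → infeasible
Shortest: LSR with L = 21.974040 m ≈ 21.9740 m

21.9740 m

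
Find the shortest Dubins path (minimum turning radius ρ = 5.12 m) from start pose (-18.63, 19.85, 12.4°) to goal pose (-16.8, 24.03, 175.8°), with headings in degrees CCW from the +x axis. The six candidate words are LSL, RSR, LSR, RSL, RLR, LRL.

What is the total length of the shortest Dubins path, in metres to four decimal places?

Let ψ = atan2(Δy, Δx) = atan2(4.18, 1.83) = 66.3562° be the start→goal bearing.
Normalize: d = |goal − start| / ρ = 4.563036/5.12 = 0.891218, α = (θ_start − ψ) mod 360° = 306.0438° = 5.341471 rad, β = (θ_goal − ψ) mod 360° = 109.4438° = 1.910154 rad.
Common terms: sin α = -0.808568, cos α = 0.588403, sin β = 0.942969, cos β = -0.332881, cos(α−β) = -0.958323, d² = 0.794270. Work in radians in the unit-radius frame; every candidate has L = ρ·(t + p + q).
LSL: p² = 2 + d² − 2cos(α−β) + 2d(sin α − sin β) = 1.588913; p = √p² = 1.260521; φ = atan2(cos β − cos α, d + sin α − sin β) = -2.321988 rad; t = (φ − α) mod 2π = 4.902911 rad, q = (β − φ) mod 2π = 4.232142 rad → L = 5.12·(4.902911 + 1.260521 + 4.232142) = 5.12·10.395574 = 53.225340 m
RSR: p² = 2 + d² − 2cos(α−β) + 2d(sin β − sin α) = 7.832917; p = √p² = 2.798735; φ = atan2(cos α − cos β, d − sin α + sin β) = 0.335434 rad; t = (α − φ) mod 2π = 5.006037 rad, q = (φ − β) mod 2π = 4.708465 rad → L = 5.12·(5.006037 + 2.798735 + 4.708465) = 5.12·12.513237 = 64.067776 m
LSR: p² = d² − 2 + 2cos(α−β) + 2d(sin α + sin β) = -2.882815 < 0 → infeasible
RSL: p² = d² − 2 + 2cos(α−β) − 2d(sin α + sin β) = -3.361937 < 0 → infeasible
RLR: c = (6 − d² + 2cos(α−β) + 2d(sin α − sin β))/8 = 0.020885; p = 2π − arccos c = 4.733276 rad; φ = atan2(cos α − cos β, d − sin α + sin β) = 0.335434 rad; t = (α − φ + p/2) mod 2π = 1.089490 rad, q = (α − β − t + p) mod 2π = 0.791918 rad → L = 5.12·(1.089490 + 4.733276 + 0.791918) = 5.12·6.614684 = 33.867181 m
LRL: c = (6 − d² + 2cos(α−β) − 2d(sin α − sin β))/8 = 0.801386; p = 2π − arccos c = 5.641998 rad; φ = atan2(cos β − cos α, d + sin α − sin β) = -2.321988 rad; t = (φ − α + p/2) mod 2π = 1.440725 rad, q = (β − α − t + p) mod 2π = 0.769956 rad → L = 5.12·(1.440725 + 5.641998 + 0.769956) = 5.12·7.852678 = 40.205711 m
Shortest: RLR with L = 33.867181 m ≈ 33.8672 m

33.8672 m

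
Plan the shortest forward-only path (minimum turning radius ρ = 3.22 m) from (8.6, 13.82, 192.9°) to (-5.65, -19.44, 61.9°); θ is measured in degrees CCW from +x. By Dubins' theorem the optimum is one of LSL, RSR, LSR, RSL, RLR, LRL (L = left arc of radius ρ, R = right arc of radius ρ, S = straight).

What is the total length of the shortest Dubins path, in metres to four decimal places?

46.5653 m

Let ψ = atan2(Δy, Δx) = atan2(-33.26, -14.25) = -113.1924° be the start→goal bearing.
Normalize: d = |goal − start| / ρ = 36.184114/3.22 = 11.237302, α = (θ_start − ψ) mod 360° = 306.0924° = 5.342319 rad, β = (θ_goal − ψ) mod 360° = 175.0924° = 3.055938 rad.
Common terms: sin α = -0.808069, cos α = 0.589089, sin β = 0.085550, cos β = -0.996334, cos(α−β) = -0.656059, d² = 126.276967. Work in radians in the unit-radius frame; every candidate has L = ρ·(t + p + q).
LSL: p² = 2 + d² − 2cos(α−β) + 2d(sin α − sin β) = 109.505364; p = √p² = 10.464481; φ = atan2(cos β − cos α, d + sin α − sin β) = -0.152091 rad; t = (φ − α) mod 2π = 0.788775 rad, q = (β − φ) mod 2π = 3.208029 rad → L = 3.22·(0.788775 + 10.464481 + 3.208029) = 3.22·14.461285 = 46.565338 m
RSR: p² = 2 + d² − 2cos(α−β) + 2d(sin β − sin α) = 149.672805; p = √p² = 12.234084; φ = atan2(cos α − cos β, d − sin α + sin β) = 0.129956 rad; t = (α − φ) mod 2π = 5.212363 rad, q = (φ − β) mod 2π = 3.357203 rad → L = 3.22·(5.212363 + 12.234084 + 3.357203) = 3.22·20.803650 = 66.987754 m
LSR: p² = d² − 2 + 2cos(α−β) + 2d(sin α + sin β) = 106.726528; p = √p² = 10.330853; φ = atan2(−cos α − cos β, d + sin α + sin β) − atan2(−2, p) = 0.229941 rad; t = (φ − α) mod 2π = 1.170807 rad, q = (φ − β) mod 2π = 3.457188 rad → L = 3.22·(1.170807 + 10.330853 + 3.457188) = 3.22·14.958848 = 48.167490 m
RSL: p² = d² − 2 + 2cos(α−β) − 2d(sin α + sin β) = 139.203169; p = √p² = 11.798439; φ = atan2(cos α + cos β, d − sin α − sin β) − atan2(2, p) = -0.201956 rad; t = (α − φ) mod 2π = 5.544275 rad, q = (β − φ) mod 2π = 3.257894 rad → L = 3.22·(5.544275 + 11.798439 + 3.257894) = 3.22·20.600608 = 66.333958 m
RLR: c = (6 − d² + 2cos(α−β) + 2d(sin α − sin β))/8 = -17.709101, |c| > 1 → infeasible
LRL: c = (6 − d² + 2cos(α−β) − 2d(sin α − sin β))/8 = -12.688170, |c| > 1 → infeasible
Shortest: LSL with L = 46.565338 m ≈ 46.5653 m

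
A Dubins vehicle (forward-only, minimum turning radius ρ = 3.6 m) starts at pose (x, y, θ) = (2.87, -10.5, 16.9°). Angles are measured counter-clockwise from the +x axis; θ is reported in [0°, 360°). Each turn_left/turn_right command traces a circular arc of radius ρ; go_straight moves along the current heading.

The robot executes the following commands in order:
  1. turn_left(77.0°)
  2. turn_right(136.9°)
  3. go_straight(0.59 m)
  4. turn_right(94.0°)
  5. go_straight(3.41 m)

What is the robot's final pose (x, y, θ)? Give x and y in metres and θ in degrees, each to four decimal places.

(9.3996, -11.9266, 223.0000°)

set_pose: (x, y, θ) = (2.8700, -10.5000, 16.9000°), ρ = 3.6
turn_left(77.0°): centre at ρ to the left, rotate +77.0° → (5.4151, -6.8106, 93.9000°)
turn_right(136.9°): centre at ρ to the right, rotate −136.9° → (11.4620, -3.9329, -43.0000° ≡ 317.0000°)
go_straight(0.59): x += 0.59·cos θ, y += 0.59·sin θ → (11.8935, -4.3353, 317.0000°)
turn_right(94.0°): centre at ρ to the right, rotate −94.0° → (11.8935, -9.6010, 223.0000°)
go_straight(3.41): x += 3.41·cos θ, y += 3.41·sin θ → (9.3996, -11.9266, 223.0000°)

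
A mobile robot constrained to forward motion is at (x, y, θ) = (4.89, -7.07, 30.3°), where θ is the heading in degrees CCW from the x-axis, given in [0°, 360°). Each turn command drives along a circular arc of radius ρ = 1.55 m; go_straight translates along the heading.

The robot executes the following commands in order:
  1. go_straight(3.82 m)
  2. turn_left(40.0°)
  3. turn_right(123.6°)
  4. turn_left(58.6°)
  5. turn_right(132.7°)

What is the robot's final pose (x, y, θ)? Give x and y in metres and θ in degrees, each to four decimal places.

set_pose: (x, y, θ) = (4.8900, -7.0700, 30.3000°), ρ = 1.55
go_straight(3.82): x += 3.82·cos θ, y += 3.82·sin θ → (8.1882, -5.1427, 30.3000°)
turn_left(40.0°): centre at ρ to the left, rotate +40.0° → (8.8654, -4.3269, 70.3000°)
turn_right(123.6°): centre at ρ to the right, rotate −123.6° → (11.5675, -3.9231, -53.3000° ≡ 306.7000°)
turn_left(58.6°): centre at ρ to the left, rotate +58.6° → (12.9534, -4.5402, 365.3000° ≡ 5.3000°)
turn_right(132.7°): centre at ρ to the right, rotate −132.7° → (14.3279, -7.0250, -127.4000° ≡ 232.6000°)

(14.3279, -7.0250, 232.6000°)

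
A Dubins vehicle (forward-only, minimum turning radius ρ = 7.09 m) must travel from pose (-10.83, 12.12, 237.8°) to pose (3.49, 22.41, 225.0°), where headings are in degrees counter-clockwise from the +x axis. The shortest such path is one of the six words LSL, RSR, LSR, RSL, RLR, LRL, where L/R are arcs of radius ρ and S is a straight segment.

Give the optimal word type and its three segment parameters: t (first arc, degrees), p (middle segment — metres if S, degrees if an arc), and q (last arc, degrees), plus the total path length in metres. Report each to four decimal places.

Let ψ = atan2(Δy, Δx) = atan2(10.29, 14.32) = 35.7001° be the start→goal bearing.
Normalize: d = |goal − start| / ρ = 17.633675/7.09 = 2.487119, α = (θ_start − ψ) mod 360° = 202.0999° = 3.527309 rad, β = (θ_goal − ψ) mod 360° = 189.2999° = 3.303907 rad.
Common terms: sin α = -0.376223, cos α = -0.926529, sin β = -0.161602, cos β = -0.986856, cos(α−β) = 0.975149, d² = 6.185762. Work in radians in the unit-radius frame; every candidate has L = ρ·(t + p + q).
LSL: p² = 2 + d² − 2cos(α−β) + 2d(sin α − sin β) = 5.167889; p = √p² = 2.273299; φ = atan2(cos β − cos α, d + sin α − sin β) = -0.026540 rad; t = (φ − α) mod 2π = 2.729336 rad, q = (β − φ) mod 2π = 3.330447 rad → L = 7.09·(2.729336 + 2.273299 + 3.330447) = 7.09·8.333082 = 59.081554 m
RSR: p² = 2 + d² − 2cos(α−β) + 2d(sin β − sin α) = 7.303037; p = √p² = 2.702413; φ = atan2(cos α − cos β, d − sin α + sin β) = 0.022325 rad; t = (α − φ) mod 2π = 3.504984 rad, q = (φ − β) mod 2π = 3.001604 rad → L = 7.09·(3.504984 + 2.702413 + 3.001604) = 7.09·9.209001 = 65.291814 m
LSR: p² = d² − 2 + 2cos(α−β) + 2d(sin α + sin β) = 3.460791; p = √p² = 1.860320; φ = atan2(−cos α − cos β, d + sin α + sin β) − atan2(−2, p) = 1.597668 rad; t = (φ − α) mod 2π = 4.353544 rad, q = (φ − β) mod 2π = 4.576947 rad → L = 7.09·(4.353544 + 1.860320 + 4.576947) = 7.09·10.790811 = 76.506852 m
RSL: p² = d² − 2 + 2cos(α−β) − 2d(sin α + sin β) = 8.811330; p = √p² = 2.968388; φ = atan2(cos α + cos β, d − sin α − sin β) − atan2(2, p) = -1.156902 rad; t = (α − φ) mod 2π = 4.684210 rad, q = (β − φ) mod 2π = 4.460808 rad → L = 7.09·(4.684210 + 2.968388 + 4.460808) = 7.09·12.113407 = 85.884055 m
RLR: c = (6 − d² + 2cos(α−β) + 2d(sin α − sin β))/8 = 0.087120; p = 2π − arccos c = 4.799620 rad; φ = atan2(cos α − cos β, d − sin α + sin β) = 0.022325 rad; t = (α − φ + p/2) mod 2π = 5.904794 rad, q = (α − β − t + p) mod 2π = 5.401414 rad → L = 7.09·(5.904794 + 4.799620 + 5.401414) = 7.09·16.105827 = 114.190316 m
LRL: c = (6 − d² + 2cos(α−β) − 2d(sin α − sin β))/8 = 0.354014; p = 2π − arccos c = 5.074248 rad; φ = atan2(cos β − cos α, d + sin α − sin β) = -0.026540 rad; t = (φ − α + p/2) mod 2π = 5.266461 rad, q = (β − α − t + p) mod 2π = 5.867571 rad → L = 7.09·(5.266461 + 5.074248 + 5.867571) = 7.09·16.208280 = 114.916704 m
Shortest: LSL with L = 59.081554 m ≈ 59.0816 m
Convert LSL to answer units (arcs ×180/π): t = 2.729336·180/π = 156.3795°, p = ρ·p = 7.09·2.273299 = 16.1177 m, q = 3.330447·180/π = 190.8205°, L = 59.0816 m.

LSL: t = 156.3795°, p = 16.1177 m, q = 190.8205°, L = 59.0816 m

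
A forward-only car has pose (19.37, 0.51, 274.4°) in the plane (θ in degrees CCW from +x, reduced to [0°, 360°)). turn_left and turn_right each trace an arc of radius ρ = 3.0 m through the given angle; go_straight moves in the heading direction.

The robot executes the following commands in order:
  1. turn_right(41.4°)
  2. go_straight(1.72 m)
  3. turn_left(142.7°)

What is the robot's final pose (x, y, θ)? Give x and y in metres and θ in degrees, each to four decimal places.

set_pose: (x, y, θ) = (19.3700, 0.5100, 274.4000°), ρ = 3.0
turn_right(41.4°): centre at ρ to the right, rotate −41.4° → (18.7747, -1.5256, 233.0000°)
go_straight(1.72): x += 1.72·cos θ, y += 1.72·sin θ → (17.7396, -2.8993, 233.0000°)
turn_left(142.7°): centre at ρ to the left, rotate +142.7° → (20.9473, -7.5928, 375.7000° ≡ 15.7000°)

(20.9473, -7.5928, 15.7000°)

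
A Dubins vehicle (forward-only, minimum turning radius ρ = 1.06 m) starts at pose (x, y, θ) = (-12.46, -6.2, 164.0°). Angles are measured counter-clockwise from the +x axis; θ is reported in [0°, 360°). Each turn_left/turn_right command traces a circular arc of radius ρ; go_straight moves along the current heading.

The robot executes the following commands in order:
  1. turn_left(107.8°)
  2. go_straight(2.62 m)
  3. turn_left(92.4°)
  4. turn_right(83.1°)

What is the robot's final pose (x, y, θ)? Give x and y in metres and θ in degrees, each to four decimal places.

set_pose: (x, y, θ) = (-12.4600, -6.2000, 164.0000°), ρ = 1.06
turn_left(107.8°): centre at ρ to the left, rotate +107.8° → (-13.8117, -7.2522, 271.8000°)
go_straight(2.62): x += 2.62·cos θ, y += 2.62·sin θ → (-13.7294, -9.8709, 271.8000°)
turn_left(92.4°): centre at ρ to the left, rotate +92.4° → (-12.5922, -10.8948, 364.2000° ≡ 4.2000°)
turn_right(83.1°): centre at ρ to the right, rotate −83.1° → (-11.4744, -11.7479, -78.9000° ≡ 281.1000°)

(-11.4744, -11.7479, 281.1000°)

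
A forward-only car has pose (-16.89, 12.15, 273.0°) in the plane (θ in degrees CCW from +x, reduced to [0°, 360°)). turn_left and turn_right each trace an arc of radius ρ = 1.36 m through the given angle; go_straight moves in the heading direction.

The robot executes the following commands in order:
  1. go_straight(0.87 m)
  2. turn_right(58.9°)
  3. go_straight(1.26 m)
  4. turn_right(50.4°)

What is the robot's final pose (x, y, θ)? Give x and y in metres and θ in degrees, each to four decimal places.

(-19.6277, 9.1983, 163.7000°)

set_pose: (x, y, θ) = (-16.8900, 12.1500, 273.0000°), ρ = 1.36
go_straight(0.87): x += 0.87·cos θ, y += 0.87·sin θ → (-16.8445, 11.2812, 273.0000°)
turn_right(58.9°): centre at ρ to the right, rotate −58.9° → (-17.4401, 10.0839, 214.1000°)
go_straight(1.26): x += 1.26·cos θ, y += 1.26·sin θ → (-18.4835, 9.3774, 214.1000°)
turn_right(50.4°): centre at ρ to the right, rotate −50.4° → (-19.6277, 9.1983, 163.7000°)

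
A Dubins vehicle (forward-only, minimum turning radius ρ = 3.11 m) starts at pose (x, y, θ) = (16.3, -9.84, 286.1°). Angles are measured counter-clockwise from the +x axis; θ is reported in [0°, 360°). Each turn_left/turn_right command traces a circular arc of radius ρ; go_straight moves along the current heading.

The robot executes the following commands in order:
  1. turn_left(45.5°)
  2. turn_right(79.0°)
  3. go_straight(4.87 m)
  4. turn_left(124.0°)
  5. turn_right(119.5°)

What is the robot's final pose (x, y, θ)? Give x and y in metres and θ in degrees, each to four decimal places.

(25.6172, -27.6112, 257.1000°)

set_pose: (x, y, θ) = (16.3000, -9.8400, 286.1000°), ρ = 3.11
turn_left(45.5°): centre at ρ to the left, rotate +45.5° → (17.8088, -11.7133, 331.6000°)
turn_right(79.0°): centre at ρ to the right, rotate −79.0° → (19.2973, -15.3790, 252.6000°)
go_straight(4.87): x += 4.87·cos θ, y += 4.87·sin θ → (17.8410, -20.0261, 252.6000°)
turn_left(124.0°): centre at ρ to the left, rotate +124.0° → (21.6972, -23.9365, 376.6000° ≡ 16.6000°)
turn_right(119.5°): centre at ρ to the right, rotate −119.5° → (25.6172, -27.6112, -102.9000° ≡ 257.1000°)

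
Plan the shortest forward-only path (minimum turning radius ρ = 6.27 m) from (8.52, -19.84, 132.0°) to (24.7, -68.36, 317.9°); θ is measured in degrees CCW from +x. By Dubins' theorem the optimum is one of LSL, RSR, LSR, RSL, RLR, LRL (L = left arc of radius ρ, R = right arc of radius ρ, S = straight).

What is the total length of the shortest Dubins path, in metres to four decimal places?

Let ψ = atan2(Δy, Δx) = atan2(-48.52, 16.18) = -71.5580° be the start→goal bearing.
Normalize: d = |goal − start| / ρ = 51.146679/6.27 = 8.157365, α = (θ_start − ψ) mod 360° = 203.5580° = 3.552757 rad, β = (θ_goal − ψ) mod 360° = 29.4580° = 0.514139 rad.
Common terms: sin α = -0.399677, cos α = -0.916656, sin β = 0.491785, cos β = 0.870717, cos(α−β) = -0.994703, d² = 66.542606. Work in radians in the unit-radius frame; every candidate has L = ρ·(t + p + q).
LSL: p² = 2 + d² − 2cos(α−β) + 2d(sin α − sin β) = 55.988056; p = √p² = 7.482517; φ = atan2(cos β − cos α, d + sin α − sin β) = 0.241205 rad; t = (φ − α) mod 2π = 2.971634 rad, q = (β − φ) mod 2π = 0.272933 rad → L = 6.27·(2.971634 + 7.482517 + 0.272933) = 6.27·10.727084 = 67.258815 m
RSR: p² = 2 + d² − 2cos(α−β) + 2d(sin β − sin α) = 85.075966; p = √p² = 9.223663; φ = atan2(cos α − cos β, d − sin α + sin β) = -0.195015 rad; t = (α − φ) mod 2π = 3.747772 rad, q = (φ − β) mod 2π = 5.574032 rad → L = 6.27·(3.747772 + 9.223663 + 5.574032) = 6.27·18.545467 = 116.280078 m
LSR: p² = d² − 2 + 2cos(α−β) + 2d(sin α + sin β) = 64.055921; p = √p² = 8.003494; φ = atan2(−cos α − cos β, d + sin α + sin β) − atan2(−2, p) = 0.250445 rad; t = (φ − α) mod 2π = 2.980873 rad, q = (φ − β) mod 2π = 6.019491 rad → L = 6.27·(2.980873 + 8.003494 + 6.019491) = 6.27·17.003859 = 106.614196 m
RSL: p² = d² − 2 + 2cos(α−β) − 2d(sin α + sin β) = 61.050479; p = √p² = 7.813481; φ = atan2(cos α + cos β, d − sin α − sin β) − atan2(2, p) = -0.256283 rad; t = (α − φ) mod 2π = 3.809040 rad, q = (β − φ) mod 2π = 0.770422 rad → L = 6.27·(3.809040 + 7.813481 + 0.770422) = 6.27·12.392943 = 77.703751 m
RLR: c = (6 − d² + 2cos(α−β) + 2d(sin α − sin β))/8 = -9.634496, |c| > 1 → infeasible
LRL: c = (6 − d² + 2cos(α−β) − 2d(sin α − sin β))/8 = -5.998507, |c| > 1 → infeasible
Shortest: LSL with L = 67.258815 m ≈ 67.2588 m

67.2588 m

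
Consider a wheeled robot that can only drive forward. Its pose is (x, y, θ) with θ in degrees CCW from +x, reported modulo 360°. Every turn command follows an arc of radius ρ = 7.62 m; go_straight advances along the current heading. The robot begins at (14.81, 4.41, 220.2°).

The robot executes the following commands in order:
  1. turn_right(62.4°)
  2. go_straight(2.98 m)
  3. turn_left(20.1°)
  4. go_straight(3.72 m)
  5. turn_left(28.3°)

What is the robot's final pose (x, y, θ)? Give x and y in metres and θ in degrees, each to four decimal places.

(-5.7076, 4.2192, 206.2000°)

set_pose: (x, y, θ) = (14.8100, 4.4100, 220.2000°), ρ = 7.62
turn_right(62.4°): centre at ρ to the right, rotate −62.4° → (7.0125, 3.1750, 157.8000°)
go_straight(2.98): x += 2.98·cos θ, y += 2.98·sin θ → (4.2534, 4.3010, 157.8000°)
turn_left(20.1°): centre at ρ to the left, rotate +20.1° → (1.6534, 4.8607, 177.9000°)
go_straight(3.72): x += 3.72·cos θ, y += 3.72·sin θ → (-2.0641, 4.9970, 177.9000°)
turn_left(28.3°): centre at ρ to the left, rotate +28.3° → (-5.7076, 4.2192, 206.2000°)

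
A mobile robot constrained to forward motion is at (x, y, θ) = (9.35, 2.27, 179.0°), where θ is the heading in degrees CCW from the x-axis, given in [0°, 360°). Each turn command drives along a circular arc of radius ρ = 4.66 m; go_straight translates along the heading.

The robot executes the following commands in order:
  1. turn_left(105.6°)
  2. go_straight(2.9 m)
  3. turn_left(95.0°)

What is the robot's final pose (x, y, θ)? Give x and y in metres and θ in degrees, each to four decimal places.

(11.5629, -9.5856, 19.6000°)

set_pose: (x, y, θ) = (9.3500, 2.2700, 179.0000°), ρ = 4.66
turn_left(105.6°): centre at ρ to the left, rotate +105.6° → (4.7591, -3.5639, 284.6000°)
go_straight(2.9): x += 2.9·cos θ, y += 2.9·sin θ → (5.4901, -6.3703, 284.6000°)
turn_left(95.0°): centre at ρ to the left, rotate +95.0° → (11.5629, -9.5856, 379.6000° ≡ 19.6000°)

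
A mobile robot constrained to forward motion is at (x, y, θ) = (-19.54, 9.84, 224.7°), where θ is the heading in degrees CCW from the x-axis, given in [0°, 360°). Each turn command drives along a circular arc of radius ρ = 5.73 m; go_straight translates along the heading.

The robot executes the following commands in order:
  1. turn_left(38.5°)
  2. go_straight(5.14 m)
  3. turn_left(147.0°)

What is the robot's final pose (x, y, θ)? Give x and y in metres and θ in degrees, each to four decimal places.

(-11.7159, -3.0046, 50.2000°)

set_pose: (x, y, θ) = (-19.5400, 9.8400, 224.7000°), ρ = 5.73
turn_left(38.5°): centre at ρ to the left, rotate +38.5° → (-21.1992, 6.4456, 263.2000°)
go_straight(5.14): x += 5.14·cos θ, y += 5.14·sin θ → (-21.8078, 1.3417, 263.2000°)
turn_left(147.0°): centre at ρ to the left, rotate +147.0° → (-11.7159, -3.0046, 410.2000° ≡ 50.2000°)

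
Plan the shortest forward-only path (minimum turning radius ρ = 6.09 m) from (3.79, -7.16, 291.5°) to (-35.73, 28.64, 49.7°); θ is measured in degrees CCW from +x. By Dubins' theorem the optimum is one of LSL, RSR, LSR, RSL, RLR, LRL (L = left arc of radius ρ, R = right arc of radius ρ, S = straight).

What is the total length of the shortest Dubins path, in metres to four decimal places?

70.5955 m

Let ψ = atan2(Δy, Δx) = atan2(35.80, -39.52) = 137.8275° be the start→goal bearing.
Normalize: d = |goal − start| / ρ = 53.324201/6.09 = 8.756026, α = (θ_start − ψ) mod 360° = 153.6725° = 2.682091 rad, β = (θ_goal − ψ) mod 360° = 271.8725° = 4.745070 rad.
Common terms: sin α = 0.443501, cos α = -0.896274, sin β = -0.999466, cos β = 0.032675, cos(α−β) = -0.472551, d² = 76.667999. Work in radians in the unit-radius frame; every candidate has L = ρ·(t + p + q).
LSL: p² = 2 + d² − 2cos(α−β) + 2d(sin α − sin β) = 104.882422; p = √p² = 10.241212; φ = atan2(cos β − cos α, d + sin α − sin β) = 0.090832 rad; t = (φ − α) mod 2π = 3.691926 rad, q = (β − φ) mod 2π = 4.654238 rad → L = 6.09·(3.691926 + 10.241212 + 4.654238) = 6.09·18.587376 = 113.197122 m
RSR: p² = 2 + d² − 2cos(α−β) + 2d(sin β − sin α) = 54.343778; p = √p² = 7.371823; φ = atan2(cos α − cos β, d − sin α + sin β) = -0.126349 rad; t = (α − φ) mod 2π = 2.808441 rad, q = (φ − β) mod 2π = 1.411766 rad → L = 6.09·(2.808441 + 7.371823 + 1.411766) = 6.09·11.592029 = 70.595459 m
LSR: p² = d² − 2 + 2cos(α−β) + 2d(sin α + sin β) = 63.986816; p = √p² = 7.999176; φ = atan2(−cos α − cos β, d + sin α + sin β) − atan2(−2, p) = 0.349932 rad; t = (φ − α) mod 2π = 3.951026 rad, q = (φ − β) mod 2π = 1.888047 rad → L = 6.09·(3.951026 + 7.999176 + 1.888047) = 6.09·13.838249 = 84.274939 m
RSL: p² = d² − 2 + 2cos(α−β) − 2d(sin α + sin β) = 83.458979; p = √p² = 9.135589; φ = atan2(cos α + cos β, d − sin α − sin β) − atan2(2, p) = -0.308000 rad; t = (α − φ) mod 2π = 2.990091 rad, q = (β − φ) mod 2π = 5.053070 rad → L = 6.09·(2.990091 + 9.135589 + 5.053070) = 6.09·17.178749 = 104.618584 m
RLR: c = (6 − d² + 2cos(α−β) + 2d(sin α − sin β))/8 = -5.792972, |c| > 1 → infeasible
LRL: c = (6 − d² + 2cos(α−β) − 2d(sin α − sin β))/8 = -12.110303, |c| > 1 → infeasible
Shortest: RSR with L = 70.595459 m ≈ 70.5955 m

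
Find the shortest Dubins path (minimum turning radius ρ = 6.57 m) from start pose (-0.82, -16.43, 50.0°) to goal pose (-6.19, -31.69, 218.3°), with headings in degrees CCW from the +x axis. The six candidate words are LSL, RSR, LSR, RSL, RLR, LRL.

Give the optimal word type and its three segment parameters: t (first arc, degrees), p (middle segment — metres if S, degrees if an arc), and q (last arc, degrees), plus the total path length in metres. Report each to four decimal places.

RSL: t = 210.4459°, p = 11.3855 m, q = 18.7459°, L = 37.6665 m

Let ψ = atan2(Δy, Δx) = atan2(-15.26, -5.37) = -109.3870° be the start→goal bearing.
Normalize: d = |goal − start| / ρ = 16.177283/6.57 = 2.462296, α = (θ_start − ψ) mod 360° = 159.3870° = 2.781828 rad, β = (θ_goal − ψ) mod 360° = 327.6870° = 5.719217 rad.
Common terms: sin α = 0.352054, cos α = -0.935980, sin β = -0.534544, cos β = 0.845140, cos(α−β) = -0.979223, d² = 6.062901. Work in radians in the unit-radius frame; every candidate has L = ρ·(t + p + q).
LSL: p² = 2 + d² − 2cos(α−β) + 2d(sin α − sin β) = 14.387482; p = √p² = 3.793083; φ = atan2(cos β − cos α, d + sin α − sin β) = 0.488804 rad; t = (φ − α) mod 2π = 3.990162 rad, q = (β − φ) mod 2π = 5.230413 rad → L = 6.57·(3.990162 + 3.793083 + 5.230413) = 6.57·13.013658 = 85.499732 m
RSR: p² = 2 + d² − 2cos(α−β) + 2d(sin β − sin α) = 5.655211; p = √p² = 2.378069; φ = atan2(cos α − cos β, d − sin α + sin β) = -0.846518 rad; t = (α − φ) mod 2π = 3.628345 rad, q = (φ − β) mod 2π = 6.000636 rad → L = 6.57·(3.628345 + 2.378069 + 6.000636) = 6.57·12.007050 = 78.886320 m
LSR: p² = d² − 2 + 2cos(α−β) + 2d(sin α + sin β) = 1.205766; p = √p² = 1.098074; φ = atan2(−cos α − cos β, d + sin α + sin β) − atan2(−2, p) = 1.108517 rad; t = (φ − α) mod 2π = 4.609874 rad, q = (φ − β) mod 2π = 1.672485 rad → L = 6.57·(4.609874 + 1.098074 + 1.672485) = 6.57·7.380434 = 48.489448 m
RSL: p² = d² − 2 + 2cos(α−β) − 2d(sin α + sin β) = 3.003144; p = √p² = 1.732958; φ = atan2(cos α + cos β, d − sin α − sin β) − atan2(2, p) = -0.891146 rad; t = (α − φ) mod 2π = 3.672974 rad, q = (β − φ) mod 2π = 0.327177 rad → L = 6.57·(3.672974 + 1.732958 + 0.327177) = 6.57·5.733109 = 37.666527 m
RLR: c = (6 − d² + 2cos(α−β) + 2d(sin α − sin β))/8 = 0.293099; p = 2π − arccos c = 5.009855 rad; φ = atan2(cos α − cos β, d − sin α + sin β) = -0.846518 rad; t = (α − φ + p/2) mod 2π = 6.133273 rad, q = (α − β − t + p) mod 2π = 2.222378 rad → L = 6.57·(6.133273 + 5.009855 + 2.222378) = 6.57·13.365507 = 87.811378 m
LRL: c = (6 − d² + 2cos(α−β) − 2d(sin α − sin β))/8 = -0.798435; p = 2π − arccos c = 3.787697 rad; φ = atan2(cos β − cos α, d + sin α − sin β) = 0.488804 rad; t = (φ − α + p/2) mod 2π = 5.884010 rad, q = (β − α − t + p) mod 2π = 0.841076 rad → L = 6.57·(5.884010 + 3.787697 + 0.841076) = 6.57·10.512784 = 69.068989 m
Shortest: RSL with L = 37.666527 m ≈ 37.6665 m
Convert RSL to answer units (arcs ×180/π): t = 3.672974·180/π = 210.4459°, p = ρ·p = 6.57·1.732958 = 11.3855 m, q = 0.327177·180/π = 18.7459°, L = 37.6665 m.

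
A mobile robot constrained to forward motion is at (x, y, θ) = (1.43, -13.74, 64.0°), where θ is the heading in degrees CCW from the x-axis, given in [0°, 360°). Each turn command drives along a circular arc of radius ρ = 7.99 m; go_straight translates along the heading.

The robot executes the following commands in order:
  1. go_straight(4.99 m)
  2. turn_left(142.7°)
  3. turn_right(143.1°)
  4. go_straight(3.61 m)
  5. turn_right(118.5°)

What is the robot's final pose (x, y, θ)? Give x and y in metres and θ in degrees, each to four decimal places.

set_pose: (x, y, θ) = (1.4300, -13.7400, 64.0000°), ρ = 7.99
go_straight(4.99): x += 4.99·cos θ, y += 4.99·sin θ → (3.6175, -9.2550, 64.0000°)
turn_left(142.7°): centre at ρ to the left, rotate +142.7° → (-7.1540, 1.3856, 206.7000°)
turn_right(143.1°): centre at ρ to the right, rotate −143.1° → (-17.9007, 12.0763, 63.6000°)
go_straight(3.61): x += 3.61·cos θ, y += 3.61·sin θ → (-16.2956, 15.3098, 63.6000°)
turn_right(118.5°): centre at ρ to the right, rotate −118.5° → (-2.6019, 16.3515, -54.9000° ≡ 305.1000°)

(-2.6019, 16.3515, 305.1000°)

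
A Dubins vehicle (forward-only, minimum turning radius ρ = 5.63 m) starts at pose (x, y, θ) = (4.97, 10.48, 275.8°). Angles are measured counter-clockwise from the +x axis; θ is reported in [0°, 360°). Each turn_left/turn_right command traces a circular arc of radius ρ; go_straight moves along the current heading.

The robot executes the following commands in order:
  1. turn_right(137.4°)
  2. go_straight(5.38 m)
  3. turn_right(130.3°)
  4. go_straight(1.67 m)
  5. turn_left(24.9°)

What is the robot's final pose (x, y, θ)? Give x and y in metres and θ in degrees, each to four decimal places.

(-1.5212, 20.1442, 33.0000°)

set_pose: (x, y, θ) = (4.9700, 10.4800, 275.8000°), ρ = 5.63
turn_right(137.4°): centre at ρ to the right, rotate −137.4° → (-4.3691, 5.7009, 138.4000°)
go_straight(5.38): x += 5.38·cos θ, y += 5.38·sin θ → (-8.3922, 9.2729, 138.4000°)
turn_right(130.3°): centre at ρ to the right, rotate −130.3° → (-5.4476, 19.0568, 8.1000°)
go_straight(1.67): x += 1.67·cos θ, y += 1.67·sin θ → (-3.7943, 19.2921, 8.1000°)
turn_left(24.9°): centre at ρ to the left, rotate +24.9° → (-1.5212, 20.1442, 33.0000°)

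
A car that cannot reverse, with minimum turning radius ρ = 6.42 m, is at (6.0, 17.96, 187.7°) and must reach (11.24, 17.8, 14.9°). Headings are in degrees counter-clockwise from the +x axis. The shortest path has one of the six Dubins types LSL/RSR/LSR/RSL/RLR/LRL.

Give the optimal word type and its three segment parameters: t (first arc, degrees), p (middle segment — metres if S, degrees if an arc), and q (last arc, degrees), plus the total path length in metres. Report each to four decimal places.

Let ψ = atan2(Δy, Δx) = atan2(-0.16, 5.24) = -1.7489° be the start→goal bearing.
Normalize: d = |goal − start| / ρ = 5.242442/6.42 = 0.816580, α = (θ_start − ψ) mod 360° = 189.4489° = 3.306508 rad, β = (θ_goal − ψ) mod 360° = 16.6489° = 0.290579 rad.
Common terms: sin α = -0.164169, cos α = -0.986432, sin β = 0.286507, cos β = 0.958078, cos(α−β) = -0.992115, d² = 0.666803. Work in radians in the unit-radius frame; every candidate has L = ρ·(t + p + q).
LSL: p² = 2 + d² − 2cos(α−β) + 2d(sin α − sin β) = 3.915007; p = √p² = 1.978638; φ = atan2(cos β − cos α, d + sin α − sin β) = 1.384798 rad; t = (φ − α) mod 2π = 4.361476 rad, q = (β − φ) mod 2π = 5.188966 rad → L = 6.42·(4.361476 + 1.978638 + 5.188966) = 6.42·11.529079 = 74.016689 m
RSR: p² = 2 + d² − 2cos(α−β) + 2d(sin β − sin α) = 5.387057; p = √p² = 2.321003; φ = atan2(cos α − cos β, d − sin α + sin β) = -0.993220 rad; t = (α − φ) mod 2π = 4.299728 rad, q = (φ − β) mod 2π = 4.999386 rad → L = 6.42·(4.299728 + 2.321003 + 4.999386) = 6.42·11.620118 = 74.601156 m
LSR: p² = d² − 2 + 2cos(α−β) + 2d(sin α + sin β) = -3.117629 < 0 → infeasible
RSL: p² = d² − 2 + 2cos(α−β) − 2d(sin α + sin β) = -3.517225 < 0 → infeasible
RLR: c = (6 − d² + 2cos(α−β) + 2d(sin α − sin β))/8 = 0.326618; p = 2π − arccos c = 5.045112 rad; φ = atan2(cos α − cos β, d − sin α + sin β) = -0.993220 rad; t = (α − φ + p/2) mod 2π = 0.539099 rad, q = (α − β − t + p) mod 2π = 1.238757 rad → L = 6.42·(0.539099 + 5.045112 + 1.238757) = 6.42·6.822968 = 43.803451 m
LRL: c = (6 − d² + 2cos(α−β) − 2d(sin α − sin β))/8 = 0.510624; p = 2π − arccos c = 5.248300 rad; φ = atan2(cos β − cos α, d + sin α − sin β) = 1.384798 rad; t = (φ − α + p/2) mod 2π = 0.702440 rad, q = (β − α − t + p) mod 2π = 1.529930 rad → L = 6.42·(0.702440 + 5.248300 + 1.529930) = 6.42·7.480670 = 48.025902 m
Shortest: RLR with L = 43.803451 m ≈ 43.8035 m
Convert RLR to answer units (arcs ×180/π): t = 0.539099·180/π = 30.8881°, p = 5.045112·180/π = 289.0636°, q = 1.238757·180/π = 70.9755°, L = 43.8035 m.

RLR: t = 30.8881°, p = 289.0636°, q = 70.9755°, L = 43.8035 m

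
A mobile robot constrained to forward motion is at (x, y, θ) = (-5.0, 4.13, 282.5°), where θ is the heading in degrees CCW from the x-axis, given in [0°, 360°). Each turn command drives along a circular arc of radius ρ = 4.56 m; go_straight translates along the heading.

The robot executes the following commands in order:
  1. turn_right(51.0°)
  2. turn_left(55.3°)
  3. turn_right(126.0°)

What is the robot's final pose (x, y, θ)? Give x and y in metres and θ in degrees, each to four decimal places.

set_pose: (x, y, θ) = (-5.0000, 4.1300, 282.5000°), ρ = 4.56
turn_right(51.0°): centre at ρ to the right, rotate −51.0° → (-5.8832, 0.3044, 231.5000°)
turn_left(55.3°): centre at ρ to the left, rotate +55.3° → (-6.6799, -3.8523, 286.8000°)
turn_right(126.0°): centre at ρ to the right, rotate −126.0° → (-12.5449, -9.4766, 160.8000°)

(-12.5449, -9.4766, 160.8000°)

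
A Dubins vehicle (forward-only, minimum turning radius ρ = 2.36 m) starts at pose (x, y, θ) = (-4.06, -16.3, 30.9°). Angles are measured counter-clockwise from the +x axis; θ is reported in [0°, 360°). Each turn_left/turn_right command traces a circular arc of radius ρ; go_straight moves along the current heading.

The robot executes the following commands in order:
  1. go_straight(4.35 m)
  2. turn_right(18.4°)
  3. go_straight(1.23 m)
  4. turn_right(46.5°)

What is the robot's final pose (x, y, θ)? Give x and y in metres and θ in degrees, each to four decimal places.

(3.4051, -13.8684, 326.0000°)

set_pose: (x, y, θ) = (-4.0600, -16.3000, 30.9000°), ρ = 2.36
go_straight(4.35): x += 4.35·cos θ, y += 4.35·sin θ → (-0.3274, -14.0661, 30.9000°)
turn_right(18.4°): centre at ρ to the right, rotate −18.4° → (0.3737, -13.7871, 12.5000°)
go_straight(1.23): x += 1.23·cos θ, y += 1.23·sin θ → (1.5746, -13.5208, 12.5000°)
turn_right(46.5°): centre at ρ to the right, rotate −46.5° → (3.4051, -13.8684, -34.0000° ≡ 326.0000°)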